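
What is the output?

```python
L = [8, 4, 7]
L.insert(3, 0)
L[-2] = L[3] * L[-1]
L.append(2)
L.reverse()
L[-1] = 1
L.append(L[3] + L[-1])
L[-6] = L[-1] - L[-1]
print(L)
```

insert 0 at 3 → [8, 4, 7, 0]
L[-2] = L[3]*L[-1] = 0*0 = 0 → [8, 4, 0, 0]
append 2 → [8, 4, 0, 0, 2]
reverse → [2, 0, 0, 4, 8]
L[-1] = 1 → [2, 0, 0, 4, 1]
append L[3]+L[-1] = 4+1 = 5 → [2, 0, 0, 4, 1, 5]
L[-6] = L[-1]-L[-1] = 5-5 = 0 → [0, 0, 0, 4, 1, 5]

[0, 0, 0, 4, 1, 5]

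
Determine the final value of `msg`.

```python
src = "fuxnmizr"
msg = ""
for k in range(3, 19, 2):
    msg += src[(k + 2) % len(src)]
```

'irunirun'

k=3: add src[5]='i' → 'i'
k=5: add src[7]='r' → 'ir'
k=7: add src[1]='u' → 'iru'
k=9: add src[3]='n' → 'irun'
k=11: add src[5]='i' → 'iruni'
k=13: add src[7]='r' → 'irunir'
k=15: add src[1]='u' → 'iruniru'
k=17: add src[3]='n' → 'irunirun'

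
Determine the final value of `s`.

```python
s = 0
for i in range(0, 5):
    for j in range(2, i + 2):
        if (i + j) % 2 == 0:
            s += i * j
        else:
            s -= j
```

18

i=1,j=2: odd sum, s = 0-2 = -2
i=2,j=2: even sum, s = (-2)+4 = 2
i=2,j=3: odd sum, s = 2-3 = -1
i=3,j=2: odd sum, s = (-1)-2 = -3
i=3,j=3: even sum, s = (-3)+9 = 6
i=3,j=4: odd sum, s = 6-4 = 2
i=4,j=2: even sum, s = 2+8 = 10
i=4,j=3: odd sum, s = 10-3 = 7
i=4,j=4: even sum, s = 7+16 = 23
i=4,j=5: odd sum, s = 23-5 = 18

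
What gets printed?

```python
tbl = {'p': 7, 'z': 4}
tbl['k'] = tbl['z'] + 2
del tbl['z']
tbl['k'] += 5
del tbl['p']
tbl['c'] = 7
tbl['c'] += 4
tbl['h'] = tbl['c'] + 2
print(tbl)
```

tbl['k'] = tbl['z']+2 = 6 → {'p': 7, 'z': 4, 'k': 6}
del 'z' → {'p': 7, 'k': 6}
tbl['k'] = 6+5 = 11 → {'p': 7, 'k': 11}
del 'p' → {'k': 11}
tbl['c'] = 7 → {'k': 11, 'c': 7}
tbl['c'] = 7+4 = 11 → {'k': 11, 'c': 11}
tbl['h'] = tbl['c']+2 = 13 → {'k': 11, 'c': 11, 'h': 13}

{'k': 11, 'c': 11, 'h': 13}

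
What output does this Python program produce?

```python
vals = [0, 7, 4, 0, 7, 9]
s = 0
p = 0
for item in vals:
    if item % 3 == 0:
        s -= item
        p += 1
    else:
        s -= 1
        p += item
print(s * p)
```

-252

item=0: %3==0, s = 0-0 = 0; p=1
item=7: not %3==0, s = 0-1 = -1; p=8
item=4: not %3==0, s = (-1)-1 = -2; p=12
item=0: %3==0, s = (-2)-0 = -2; p=13
item=7: not %3==0, s = (-2)-1 = -3; p=20
item=9: %3==0, s = (-3)-9 = -12; p=21
s*p = (-12)*21 = -252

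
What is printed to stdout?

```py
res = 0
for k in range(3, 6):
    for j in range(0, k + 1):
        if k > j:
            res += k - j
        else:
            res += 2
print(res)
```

k=3,j=0: 3>0, res = 0+3 = 3
k=3,j=1: 3>1, res = 3+2 = 5
k=3,j=2: 3>2, res = 5+1 = 6
k=3,j=3: not 3>3, res = 6+2 = 8
k=4,j=0: 4>0, res = 8+4 = 12
k=4,j=1: 4>1, res = 12+3 = 15
k=4,j=2: 4>2, res = 15+2 = 17
k=4,j=3: 4>3, res = 17+1 = 18
k=4,j=4: not 4>4, res = 18+2 = 20
k=5,j=0: 5>0, res = 20+5 = 25
k=5,j=1: 5>1, res = 25+4 = 29
k=5,j=2: 5>2, res = 29+3 = 32
k=5,j=3: 5>3, res = 32+2 = 34
k=5,j=4: 5>4, res = 34+1 = 35
k=5,j=5: not 5>5, res = 35+2 = 37

37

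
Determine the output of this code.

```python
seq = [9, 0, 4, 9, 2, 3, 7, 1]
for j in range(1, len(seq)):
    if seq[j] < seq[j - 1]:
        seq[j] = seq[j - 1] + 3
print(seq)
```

j=1: 0<9, seq[1] = 9+3 = 12 → [9, 12, 4, 9, 2, 3, 7, 1]
j=2: 4<12, seq[2] = 12+3 = 15 → [9, 12, 15, 9, 2, 3, 7, 1]
j=3: 9<15, seq[3] = 15+3 = 18 → [9, 12, 15, 18, 2, 3, 7, 1]
j=4: 2<18, seq[4] = 18+3 = 21 → [9, 12, 15, 18, 21, 3, 7, 1]
j=5: 3<21, seq[5] = 21+3 = 24 → [9, 12, 15, 18, 21, 24, 7, 1]
j=6: 7<24, seq[6] = 24+3 = 27 → [9, 12, 15, 18, 21, 24, 27, 1]
j=7: 1<27, seq[7] = 27+3 = 30 → [9, 12, 15, 18, 21, 24, 27, 30]

[9, 12, 15, 18, 21, 24, 27, 30]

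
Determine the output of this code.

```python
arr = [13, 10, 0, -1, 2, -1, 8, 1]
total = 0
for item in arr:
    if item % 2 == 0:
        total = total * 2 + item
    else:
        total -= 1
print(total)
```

item=13: not even, total = 0-1 = -1
item=10: even, total = (-1)*2+10 = 8
item=0: even, total = 8*2+0 = 16
item=-1: not even, total = 16-1 = 15
item=2: even, total = 15*2+2 = 32
item=-1: not even, total = 32-1 = 31
item=8: even, total = 31*2+8 = 70
item=1: not even, total = 70-1 = 69

69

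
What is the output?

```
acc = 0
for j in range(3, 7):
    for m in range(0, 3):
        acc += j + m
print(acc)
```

66

j=3,m=0: acc = 0+3 = 3
j=3,m=1: acc = 3+4 = 7
j=3,m=2: acc = 7+5 = 12
j=4,m=0: acc = 12+4 = 16
j=4,m=1: acc = 16+5 = 21
j=4,m=2: acc = 21+6 = 27
j=5,m=0: acc = 27+5 = 32
j=5,m=1: acc = 32+6 = 38
j=5,m=2: acc = 38+7 = 45
j=6,m=0: acc = 45+6 = 51
j=6,m=1: acc = 51+7 = 58
j=6,m=2: acc = 58+8 = 66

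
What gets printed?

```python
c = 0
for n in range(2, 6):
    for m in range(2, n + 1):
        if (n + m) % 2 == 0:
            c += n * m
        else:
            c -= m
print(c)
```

n=2,m=2: even sum, c = 0+4 = 4
n=3,m=2: odd sum, c = 4-2 = 2
n=3,m=3: even sum, c = 2+9 = 11
n=4,m=2: even sum, c = 11+8 = 19
n=4,m=3: odd sum, c = 19-3 = 16
n=4,m=4: even sum, c = 16+16 = 32
n=5,m=2: odd sum, c = 32-2 = 30
n=5,m=3: even sum, c = 30+15 = 45
n=5,m=4: odd sum, c = 45-4 = 41
n=5,m=5: even sum, c = 41+25 = 66

66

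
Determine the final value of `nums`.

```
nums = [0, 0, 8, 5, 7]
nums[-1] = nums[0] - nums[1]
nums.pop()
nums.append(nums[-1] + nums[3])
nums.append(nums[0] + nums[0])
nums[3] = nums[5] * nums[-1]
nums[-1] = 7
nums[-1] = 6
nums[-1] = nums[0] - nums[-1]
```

[0, 0, 8, 0, 10, -6]

nums[-1] = nums[0]-nums[1] = 0-0 = 0 → [0, 0, 8, 5, 0]
pop() removes 0 → [0, 0, 8, 5]
append nums[-1]+nums[3] = 5+5 = 10 → [0, 0, 8, 5, 10]
append nums[0]+nums[0] = 0+0 = 0 → [0, 0, 8, 5, 10, 0]
nums[3] = nums[5]*nums[-1] = 0*0 = 0 → [0, 0, 8, 0, 10, 0]
nums[-1] = 7 → [0, 0, 8, 0, 10, 7]
nums[-1] = 6 → [0, 0, 8, 0, 10, 6]
nums[-1] = nums[0]-nums[-1] = 0-6 = -6 → [0, 0, 8, 0, 10, -6]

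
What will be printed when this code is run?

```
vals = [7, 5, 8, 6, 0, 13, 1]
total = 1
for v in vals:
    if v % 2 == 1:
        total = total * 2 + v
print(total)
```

119

v=7: odd, total = 1*2+7 = 9
v=5: odd, total = 9*2+5 = 23
v=8: not odd
v=6: not odd
v=0: not odd
v=13: odd, total = 23*2+13 = 59
v=1: odd, total = 59*2+1 = 119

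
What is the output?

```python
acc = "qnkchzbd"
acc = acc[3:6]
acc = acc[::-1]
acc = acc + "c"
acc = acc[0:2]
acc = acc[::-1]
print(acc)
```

hz

slice [3:6] → 'chz'
reverse → 'zhc'
+ 'c' → 'zhcc'
slice [0:2] → 'zh'
reverse → 'hz'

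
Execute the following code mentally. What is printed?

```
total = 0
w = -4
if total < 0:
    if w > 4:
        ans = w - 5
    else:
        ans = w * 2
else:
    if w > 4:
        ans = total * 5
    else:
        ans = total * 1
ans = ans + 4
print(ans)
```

4

total=0, w=-4
total < 0 is False; w > 4 is False
→ ans = total * 1 = 0
ans = 0+4 = 4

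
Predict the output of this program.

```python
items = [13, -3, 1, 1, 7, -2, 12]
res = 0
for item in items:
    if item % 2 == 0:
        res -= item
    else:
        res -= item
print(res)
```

-29

item=13: not even, res = 0-13 = -13
item=-3: not even, res = (-13)-(-3) = -10
item=1: not even, res = (-10)-1 = -11
item=1: not even, res = (-11)-1 = -12
item=7: not even, res = (-12)-7 = -19
item=-2: even, res = (-19)-(-2) = -17
item=12: even, res = (-17)-12 = -29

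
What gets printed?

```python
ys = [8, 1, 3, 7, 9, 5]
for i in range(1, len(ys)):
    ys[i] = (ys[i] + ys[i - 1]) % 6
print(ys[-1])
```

i=1: ys[1] = (1+8)%6 = 3 → [8, 3, 3, 7, 9, 5]
i=2: ys[2] = (3+3)%6 = 0 → [8, 3, 0, 7, 9, 5]
i=3: ys[3] = (7+0)%6 = 1 → [8, 3, 0, 1, 9, 5]
i=4: ys[4] = (9+1)%6 = 4 → [8, 3, 0, 1, 4, 5]
i=5: ys[5] = (5+4)%6 = 3 → [8, 3, 0, 1, 4, 3]

3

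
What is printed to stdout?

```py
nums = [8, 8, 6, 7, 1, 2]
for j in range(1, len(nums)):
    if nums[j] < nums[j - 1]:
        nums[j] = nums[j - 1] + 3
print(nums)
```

[8, 8, 11, 14, 17, 20]

j=1: 8>=8, unchanged → [8, 8, 6, 7, 1, 2]
j=2: 6<8, nums[2] = 8+3 = 11 → [8, 8, 11, 7, 1, 2]
j=3: 7<11, nums[3] = 11+3 = 14 → [8, 8, 11, 14, 1, 2]
j=4: 1<14, nums[4] = 14+3 = 17 → [8, 8, 11, 14, 17, 2]
j=5: 2<17, nums[5] = 17+3 = 20 → [8, 8, 11, 14, 17, 20]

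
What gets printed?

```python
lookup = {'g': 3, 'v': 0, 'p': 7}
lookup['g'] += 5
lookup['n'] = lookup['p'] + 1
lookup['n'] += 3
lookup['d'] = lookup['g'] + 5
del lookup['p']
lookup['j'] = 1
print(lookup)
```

lookup['g'] = 3+5 = 8 → {'g': 8, 'v': 0, 'p': 7}
lookup['n'] = lookup['p']+1 = 8 → {'g': 8, 'v': 0, 'p': 7, 'n': 8}
lookup['n'] = 8+3 = 11 → {'g': 8, 'v': 0, 'p': 7, 'n': 11}
lookup['d'] = lookup['g']+5 = 13 → {'g': 8, 'v': 0, 'p': 7, 'n': 11, 'd': 13}
del 'p' → {'g': 8, 'v': 0, 'n': 11, 'd': 13}
lookup['j'] = 1 → {'g': 8, 'v': 0, 'n': 11, 'd': 13, 'j': 1}

{'g': 8, 'v': 0, 'n': 11, 'd': 13, 'j': 1}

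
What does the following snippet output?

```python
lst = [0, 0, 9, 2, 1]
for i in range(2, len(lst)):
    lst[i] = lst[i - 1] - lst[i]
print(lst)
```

[0, 0, -9, -11, -12]

i=2: lst[2] = 0-9 = -9 → [0, 0, -9, 2, 1]
i=3: lst[3] = (-9)-2 = -11 → [0, 0, -9, -11, 1]
i=4: lst[4] = (-11)-1 = -12 → [0, 0, -9, -11, -12]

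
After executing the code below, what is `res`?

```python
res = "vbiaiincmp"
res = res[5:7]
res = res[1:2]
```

'n'

slice [5:7] → 'in'
slice [1:2] → 'n'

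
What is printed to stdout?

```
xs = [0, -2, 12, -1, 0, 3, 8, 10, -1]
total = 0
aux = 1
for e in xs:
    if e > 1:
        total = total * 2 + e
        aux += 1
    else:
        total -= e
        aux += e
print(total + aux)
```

176

e=0: not >1, total = 0-0 = 0; aux=1
e=-2: not >1, total = 0-(-2) = 2; aux=-1
e=12: >1, total = 2*2+12 = 16; aux=0
e=-1: not >1, total = 16-(-1) = 17; aux=-1
e=0: not >1, total = 17-0 = 17; aux=-1
e=3: >1, total = 17*2+3 = 37; aux=0
e=8: >1, total = 37*2+8 = 82; aux=1
e=10: >1, total = 82*2+10 = 174; aux=2
e=-1: not >1, total = 174-(-1) = 175; aux=1
total+aux = 175+1 = 176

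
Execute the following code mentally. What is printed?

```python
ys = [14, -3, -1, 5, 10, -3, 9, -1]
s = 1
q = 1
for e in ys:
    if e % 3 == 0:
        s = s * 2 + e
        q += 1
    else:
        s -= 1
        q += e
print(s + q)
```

9

e=14: not %3==0, s = 1-1 = 0; q=15
e=-3: %3==0, s = 0*2+(-3) = -3; q=16
e=-1: not %3==0, s = (-3)-1 = -4; q=15
e=5: not %3==0, s = (-4)-1 = -5; q=20
e=10: not %3==0, s = (-5)-1 = -6; q=30
e=-3: %3==0, s = (-6)*2+(-3) = -15; q=31
e=9: %3==0, s = (-15)*2+9 = -21; q=32
e=-1: not %3==0, s = (-21)-1 = -22; q=31
s+q = (-22)+31 = 9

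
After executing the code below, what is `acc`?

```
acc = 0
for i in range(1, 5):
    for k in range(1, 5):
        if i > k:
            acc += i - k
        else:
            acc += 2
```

30

i=1,k=1: not 1>1, acc = 0+2 = 2
i=1,k=2: not 1>2, acc = 2+2 = 4
i=1,k=3: not 1>3, acc = 4+2 = 6
i=1,k=4: not 1>4, acc = 6+2 = 8
i=2,k=1: 2>1, acc = 8+1 = 9
i=2,k=2: not 2>2, acc = 9+2 = 11
i=2,k=3: not 2>3, acc = 11+2 = 13
i=2,k=4: not 2>4, acc = 13+2 = 15
i=3,k=1: 3>1, acc = 15+2 = 17
i=3,k=2: 3>2, acc = 17+1 = 18
i=3,k=3: not 3>3, acc = 18+2 = 20
i=3,k=4: not 3>4, acc = 20+2 = 22
i=4,k=1: 4>1, acc = 22+3 = 25
i=4,k=2: 4>2, acc = 25+2 = 27
i=4,k=3: 4>3, acc = 27+1 = 28
i=4,k=4: not 4>4, acc = 28+2 = 30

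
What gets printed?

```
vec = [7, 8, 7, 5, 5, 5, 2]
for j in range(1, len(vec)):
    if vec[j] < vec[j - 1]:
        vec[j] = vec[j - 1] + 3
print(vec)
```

[7, 8, 11, 14, 17, 20, 23]

j=1: 8>=7, unchanged → [7, 8, 7, 5, 5, 5, 2]
j=2: 7<8, vec[2] = 8+3 = 11 → [7, 8, 11, 5, 5, 5, 2]
j=3: 5<11, vec[3] = 11+3 = 14 → [7, 8, 11, 14, 5, 5, 2]
j=4: 5<14, vec[4] = 14+3 = 17 → [7, 8, 11, 14, 17, 5, 2]
j=5: 5<17, vec[5] = 17+3 = 20 → [7, 8, 11, 14, 17, 20, 2]
j=6: 2<20, vec[6] = 20+3 = 23 → [7, 8, 11, 14, 17, 20, 23]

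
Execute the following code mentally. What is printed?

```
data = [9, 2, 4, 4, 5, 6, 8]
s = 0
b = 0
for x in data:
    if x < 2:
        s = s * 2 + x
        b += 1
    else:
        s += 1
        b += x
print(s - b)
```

-31

x=9: not <2, s = 0+1 = 1; b=9
x=2: not <2, s = 1+1 = 2; b=11
x=4: not <2, s = 2+1 = 3; b=15
x=4: not <2, s = 3+1 = 4; b=19
x=5: not <2, s = 4+1 = 5; b=24
x=6: not <2, s = 5+1 = 6; b=30
x=8: not <2, s = 6+1 = 7; b=38
s-b = 7-38 = -31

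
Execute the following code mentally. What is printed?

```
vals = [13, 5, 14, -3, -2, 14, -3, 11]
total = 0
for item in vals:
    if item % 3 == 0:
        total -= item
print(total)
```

6

item=13: not %3==0
item=5: not %3==0
item=14: not %3==0
item=-3: %3==0, total = 0-(-3) = 3
item=-2: not %3==0
item=14: not %3==0
item=-3: %3==0, total = 3-(-3) = 6
item=11: not %3==0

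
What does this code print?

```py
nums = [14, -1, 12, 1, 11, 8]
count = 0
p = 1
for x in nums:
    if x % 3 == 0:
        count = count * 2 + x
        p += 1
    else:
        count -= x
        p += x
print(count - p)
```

x=14: not %3==0, count = 0-14 = -14; p=15
x=-1: not %3==0, count = (-14)-(-1) = -13; p=14
x=12: %3==0, count = (-13)*2+12 = -14; p=15
x=1: not %3==0, count = (-14)-1 = -15; p=16
x=11: not %3==0, count = (-15)-11 = -26; p=27
x=8: not %3==0, count = (-26)-8 = -34; p=35
count-p = (-34)-35 = -69

-69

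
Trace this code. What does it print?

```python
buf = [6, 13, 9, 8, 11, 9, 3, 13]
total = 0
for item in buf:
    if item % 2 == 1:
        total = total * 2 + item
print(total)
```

703

item=6: not odd
item=13: odd, total = 0*2+13 = 13
item=9: odd, total = 13*2+9 = 35
item=8: not odd
item=11: odd, total = 35*2+11 = 81
item=9: odd, total = 81*2+9 = 171
item=3: odd, total = 171*2+3 = 345
item=13: odd, total = 345*2+13 = 703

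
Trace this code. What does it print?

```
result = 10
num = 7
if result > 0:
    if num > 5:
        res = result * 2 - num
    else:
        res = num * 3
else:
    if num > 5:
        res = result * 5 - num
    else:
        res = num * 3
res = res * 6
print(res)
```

78

result=10, num=7
result > 0 is True; num > 5 is True
→ res = result * 2 - num = 13
res = 13*6 = 78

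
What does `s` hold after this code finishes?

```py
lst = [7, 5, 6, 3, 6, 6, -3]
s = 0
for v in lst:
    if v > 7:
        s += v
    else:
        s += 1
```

v=7: not >7, s = 0+1 = 1
v=5: not >7, s = 1+1 = 2
v=6: not >7, s = 2+1 = 3
v=3: not >7, s = 3+1 = 4
v=6: not >7, s = 4+1 = 5
v=6: not >7, s = 5+1 = 6
v=-3: not >7, s = 6+1 = 7

7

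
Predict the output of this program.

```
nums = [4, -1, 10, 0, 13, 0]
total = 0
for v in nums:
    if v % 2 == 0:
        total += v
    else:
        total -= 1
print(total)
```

12

v=4: even, total = 0+4 = 4
v=-1: not even, total = 4-1 = 3
v=10: even, total = 3+10 = 13
v=0: even, total = 13+0 = 13
v=13: not even, total = 13-1 = 12
v=0: even, total = 12+0 = 12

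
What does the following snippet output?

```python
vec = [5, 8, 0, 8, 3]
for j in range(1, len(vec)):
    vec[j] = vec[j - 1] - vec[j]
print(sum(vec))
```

j=1: vec[1] = 5-8 = -3 → [5, -3, 0, 8, 3]
j=2: vec[2] = (-3)-0 = -3 → [5, -3, -3, 8, 3]
j=3: vec[3] = (-3)-8 = -11 → [5, -3, -3, -11, 3]
j=4: vec[4] = (-11)-3 = -14 → [5, -3, -3, -11, -14]
sum = -26

-26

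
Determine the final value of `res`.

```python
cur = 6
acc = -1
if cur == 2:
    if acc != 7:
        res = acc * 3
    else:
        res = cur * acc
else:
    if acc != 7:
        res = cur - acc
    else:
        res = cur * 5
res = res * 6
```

cur=6, acc=-1
cur == 2 is False; acc != 7 is True
→ res = cur - acc = 7
res = 7*6 = 42

42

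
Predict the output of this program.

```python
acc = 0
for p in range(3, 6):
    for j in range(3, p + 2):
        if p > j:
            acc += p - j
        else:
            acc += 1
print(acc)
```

10

p=3,j=3: not 3>3, acc = 0+1 = 1
p=3,j=4: not 3>4, acc = 1+1 = 2
p=4,j=3: 4>3, acc = 2+1 = 3
p=4,j=4: not 4>4, acc = 3+1 = 4
p=4,j=5: not 4>5, acc = 4+1 = 5
p=5,j=3: 5>3, acc = 5+2 = 7
p=5,j=4: 5>4, acc = 7+1 = 8
p=5,j=5: not 5>5, acc = 8+1 = 9
p=5,j=6: not 5>6, acc = 9+1 = 10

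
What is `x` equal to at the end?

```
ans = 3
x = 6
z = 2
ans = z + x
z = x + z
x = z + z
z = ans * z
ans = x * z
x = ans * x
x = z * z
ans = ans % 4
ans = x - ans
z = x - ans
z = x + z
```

ans = 2+6 = 8
z = 6+2 = 8
x = 8+8 = 16
z = 8*8 = 64
ans = 16*64 = 1024
x = 1024*16 = 16384
x = 64*64 = 4096
ans = 1024%4 = 0
ans = 4096-0 = 4096
z = 4096-4096 = 0
z = 4096+0 = 4096

4096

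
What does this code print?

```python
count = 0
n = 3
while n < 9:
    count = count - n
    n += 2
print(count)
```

n=3: count = 0-3 = -3
n=5: count = (-3)-5 = -8
n=7: count = (-8)-7 = -15

-15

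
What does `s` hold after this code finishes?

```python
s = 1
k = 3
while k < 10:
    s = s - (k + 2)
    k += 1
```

-55

k=3: s = 1-5 = -4
k=4: s = (-4)-6 = -10
k=5: s = (-10)-7 = -17
k=6: s = (-17)-8 = -25
k=7: s = (-25)-9 = -34
k=8: s = (-34)-10 = -44
k=9: s = (-44)-11 = -55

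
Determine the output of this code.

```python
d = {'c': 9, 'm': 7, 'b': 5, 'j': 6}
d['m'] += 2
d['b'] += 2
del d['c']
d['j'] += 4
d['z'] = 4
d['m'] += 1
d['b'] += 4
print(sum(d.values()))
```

d['m'] = 7+2 = 9 → {'c': 9, 'm': 9, 'b': 5, 'j': 6}
d['b'] = 5+2 = 7 → {'c': 9, 'm': 9, 'b': 7, 'j': 6}
del 'c' → {'m': 9, 'b': 7, 'j': 6}
d['j'] = 6+4 = 10 → {'m': 9, 'b': 7, 'j': 10}
d['z'] = 4 → {'m': 9, 'b': 7, 'j': 10, 'z': 4}
d['m'] = 9+1 = 10 → {'m': 10, 'b': 7, 'j': 10, 'z': 4}
d['b'] = 7+4 = 11 → {'m': 10, 'b': 11, 'j': 10, 'z': 4}
sum of values = 35

35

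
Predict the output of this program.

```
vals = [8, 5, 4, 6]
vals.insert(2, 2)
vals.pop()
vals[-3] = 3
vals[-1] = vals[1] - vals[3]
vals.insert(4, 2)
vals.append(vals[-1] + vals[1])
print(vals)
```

insert 2 at 2 → [8, 5, 2, 4, 6]
pop() removes 6 → [8, 5, 2, 4]
vals[-3] = 3 → [8, 3, 2, 4]
vals[-1] = vals[1]-vals[3] = 3-4 = -1 → [8, 3, 2, -1]
insert 2 at 4 → [8, 3, 2, -1, 2]
append vals[-1]+vals[1] = 2+3 = 5 → [8, 3, 2, -1, 2, 5]

[8, 3, 2, -1, 2, 5]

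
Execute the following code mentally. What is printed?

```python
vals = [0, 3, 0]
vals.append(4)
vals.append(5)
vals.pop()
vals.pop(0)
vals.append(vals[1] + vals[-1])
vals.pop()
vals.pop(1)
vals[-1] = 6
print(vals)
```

[3, 6]

append 4 → [0, 3, 0, 4]
append 5 → [0, 3, 0, 4, 5]
pop() removes 5 → [0, 3, 0, 4]
pop(0) removes 0 → [3, 0, 4]
append vals[1]+vals[-1] = 0+4 = 4 → [3, 0, 4, 4]
pop() removes 4 → [3, 0, 4]
pop(1) removes 0 → [3, 4]
vals[-1] = 6 → [3, 6]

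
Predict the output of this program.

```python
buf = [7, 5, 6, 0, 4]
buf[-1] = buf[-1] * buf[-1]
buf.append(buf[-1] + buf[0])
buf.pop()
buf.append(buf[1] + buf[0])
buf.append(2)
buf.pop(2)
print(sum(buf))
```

buf[-1] = buf[-1]*buf[-1] = 4*4 = 16 → [7, 5, 6, 0, 16]
append buf[-1]+buf[0] = 16+7 = 23 → [7, 5, 6, 0, 16, 23]
pop() removes 23 → [7, 5, 6, 0, 16]
append buf[1]+buf[0] = 5+7 = 12 → [7, 5, 6, 0, 16, 12]
append 2 → [7, 5, 6, 0, 16, 12, 2]
pop(2) removes 6 → [7, 5, 0, 16, 12, 2]
sum = 42

42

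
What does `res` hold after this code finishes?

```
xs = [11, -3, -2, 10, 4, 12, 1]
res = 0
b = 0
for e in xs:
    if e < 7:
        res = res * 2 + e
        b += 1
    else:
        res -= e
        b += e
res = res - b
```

-300

e=11: not <7, res = 0-11 = -11; b=11
e=-3: <7, res = (-11)*2+(-3) = -25; b=12
e=-2: <7, res = (-25)*2+(-2) = -52; b=13
e=10: not <7, res = (-52)-10 = -62; b=23
e=4: <7, res = (-62)*2+4 = -120; b=24
e=12: not <7, res = (-120)-12 = -132; b=36
e=1: <7, res = (-132)*2+1 = -263; b=37
res-b = (-263)-37 = -300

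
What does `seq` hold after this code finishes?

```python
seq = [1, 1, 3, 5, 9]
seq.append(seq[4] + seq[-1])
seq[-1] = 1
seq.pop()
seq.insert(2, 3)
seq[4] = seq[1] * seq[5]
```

[1, 1, 3, 3, 9, 9]

append seq[4]+seq[-1] = 9+9 = 18 → [1, 1, 3, 5, 9, 18]
seq[-1] = 1 → [1, 1, 3, 5, 9, 1]
pop() removes 1 → [1, 1, 3, 5, 9]
insert 3 at 2 → [1, 1, 3, 3, 5, 9]
seq[4] = seq[1]*seq[5] = 1*9 = 9 → [1, 1, 3, 3, 9, 9]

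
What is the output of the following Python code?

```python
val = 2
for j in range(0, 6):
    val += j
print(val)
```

j=0: val = 2+0 = 2
j=1: val = 2+1 = 3
j=2: val = 3+2 = 5
j=3: val = 5+3 = 8
j=4: val = 8+4 = 12
j=5: val = 12+5 = 17

17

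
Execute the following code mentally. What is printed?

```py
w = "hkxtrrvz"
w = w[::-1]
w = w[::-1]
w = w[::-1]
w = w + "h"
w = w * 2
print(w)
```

reverse → 'zvrrtxkh'
reverse → 'hkxtrrvz'
reverse → 'zvrrtxkh'
+ 'h' → 'zvrrtxkhh'
repeat ×2 → 'zvrrtxkhhzvrrtxkhh'

zvrrtxkhhzvrrtxkhh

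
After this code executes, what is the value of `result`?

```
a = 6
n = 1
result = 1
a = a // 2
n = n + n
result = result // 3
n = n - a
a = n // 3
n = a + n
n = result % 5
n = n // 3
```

0

a = 6//2 = 3
n = 1+1 = 2
result = 1//3 = 0
n = 2-3 = -1
a = (-1)//3 = -1
n = (-1)+(-1) = -2
n = 0%5 = 0
n = 0//3 = 0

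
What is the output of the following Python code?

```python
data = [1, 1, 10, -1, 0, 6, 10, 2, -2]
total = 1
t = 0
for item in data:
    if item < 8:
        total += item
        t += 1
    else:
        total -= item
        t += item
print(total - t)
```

-39

item=1: <8, total = 1+1 = 2; t=1
item=1: <8, total = 2+1 = 3; t=2
item=10: not <8, total = 3-10 = -7; t=12
item=-1: <8, total = (-7)+(-1) = -8; t=13
item=0: <8, total = (-8)+0 = -8; t=14
item=6: <8, total = (-8)+6 = -2; t=15
item=10: not <8, total = (-2)-10 = -12; t=25
item=2: <8, total = (-12)+2 = -10; t=26
item=-2: <8, total = (-10)+(-2) = -12; t=27
total-t = (-12)-27 = -39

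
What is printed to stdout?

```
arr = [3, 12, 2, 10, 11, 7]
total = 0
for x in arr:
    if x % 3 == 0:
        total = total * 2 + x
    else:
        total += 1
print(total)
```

x=3: %3==0, total = 0*2+3 = 3
x=12: %3==0, total = 3*2+12 = 18
x=2: not %3==0, total = 18+1 = 19
x=10: not %3==0, total = 19+1 = 20
x=11: not %3==0, total = 20+1 = 21
x=7: not %3==0, total = 21+1 = 22

22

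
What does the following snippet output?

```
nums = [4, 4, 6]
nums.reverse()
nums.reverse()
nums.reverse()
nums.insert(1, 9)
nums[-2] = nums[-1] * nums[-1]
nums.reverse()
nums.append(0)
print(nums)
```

reverse → [6, 4, 4]
reverse → [4, 4, 6]
reverse → [6, 4, 4]
insert 9 at 1 → [6, 9, 4, 4]
nums[-2] = nums[-1]*nums[-1] = 4*4 = 16 → [6, 9, 16, 4]
reverse → [4, 16, 9, 6]
append 0 → [4, 16, 9, 6, 0]

[4, 16, 9, 6, 0]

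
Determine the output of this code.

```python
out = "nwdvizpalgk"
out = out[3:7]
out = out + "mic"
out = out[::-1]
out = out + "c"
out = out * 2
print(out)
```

slice [3:7] → 'vizp'
+ 'mic' → 'vizpmic'
reverse → 'cimpziv'
+ 'c' → 'cimpzivc'
repeat ×2 → 'cimpzivccimpzivc'

cimpzivccimpzivc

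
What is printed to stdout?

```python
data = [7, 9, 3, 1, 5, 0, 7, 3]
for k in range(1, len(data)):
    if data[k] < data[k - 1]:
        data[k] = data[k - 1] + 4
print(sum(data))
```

k=1: 9>=7, unchanged → [7, 9, 3, 1, 5, 0, 7, 3]
k=2: 3<9, data[2] = 9+4 = 13 → [7, 9, 13, 1, 5, 0, 7, 3]
k=3: 1<13, data[3] = 13+4 = 17 → [7, 9, 13, 17, 5, 0, 7, 3]
k=4: 5<17, data[4] = 17+4 = 21 → [7, 9, 13, 17, 21, 0, 7, 3]
k=5: 0<21, data[5] = 21+4 = 25 → [7, 9, 13, 17, 21, 25, 7, 3]
k=6: 7<25, data[6] = 25+4 = 29 → [7, 9, 13, 17, 21, 25, 29, 3]
k=7: 3<29, data[7] = 29+4 = 33 → [7, 9, 13, 17, 21, 25, 29, 33]
sum = 154

154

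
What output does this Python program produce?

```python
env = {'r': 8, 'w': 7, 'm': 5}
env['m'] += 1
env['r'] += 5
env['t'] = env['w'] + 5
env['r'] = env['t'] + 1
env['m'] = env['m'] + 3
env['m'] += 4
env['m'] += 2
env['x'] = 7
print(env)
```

env['m'] = 5+1 = 6 → {'r': 8, 'w': 7, 'm': 6}
env['r'] = 8+5 = 13 → {'r': 13, 'w': 7, 'm': 6}
env['t'] = env['w']+5 = 12 → {'r': 13, 'w': 7, 'm': 6, 't': 12}
env['r'] = env['t']+1 = 13 → {'r': 13, 'w': 7, 'm': 6, 't': 12}
env['m'] = env['m']+3 = 9 → {'r': 13, 'w': 7, 'm': 9, 't': 12}
env['m'] = 9+4 = 13 → {'r': 13, 'w': 7, 'm': 13, 't': 12}
env['m'] = 13+2 = 15 → {'r': 13, 'w': 7, 'm': 15, 't': 12}
env['x'] = 7 → {'r': 13, 'w': 7, 'm': 15, 't': 12, 'x': 7}

{'r': 13, 'w': 7, 'm': 15, 't': 12, 'x': 7}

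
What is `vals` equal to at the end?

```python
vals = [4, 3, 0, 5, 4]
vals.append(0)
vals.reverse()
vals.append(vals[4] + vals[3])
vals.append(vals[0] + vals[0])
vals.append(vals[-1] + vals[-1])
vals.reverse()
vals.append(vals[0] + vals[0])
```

append 0 → [4, 3, 0, 5, 4, 0]
reverse → [0, 4, 5, 0, 3, 4]
append vals[4]+vals[3] = 3+0 = 3 → [0, 4, 5, 0, 3, 4, 3]
append vals[0]+vals[0] = 0+0 = 0 → [0, 4, 5, 0, 3, 4, 3, 0]
append vals[-1]+vals[-1] = 0+0 = 0 → [0, 4, 5, 0, 3, 4, 3, 0, 0]
reverse → [0, 0, 3, 4, 3, 0, 5, 4, 0]
append vals[0]+vals[0] = 0+0 = 0 → [0, 0, 3, 4, 3, 0, 5, 4, 0, 0]

[0, 0, 3, 4, 3, 0, 5, 4, 0, 0]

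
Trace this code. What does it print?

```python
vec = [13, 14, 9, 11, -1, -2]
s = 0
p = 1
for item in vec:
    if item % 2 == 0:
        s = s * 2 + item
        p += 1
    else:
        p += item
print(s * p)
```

item=13: not even; p=14
item=14: even, s = 0*2+14 = 14; p=15
item=9: not even; p=24
item=11: not even; p=35
item=-1: not even; p=34
item=-2: even, s = 14*2+(-2) = 26; p=35
s*p = 26*35 = 910

910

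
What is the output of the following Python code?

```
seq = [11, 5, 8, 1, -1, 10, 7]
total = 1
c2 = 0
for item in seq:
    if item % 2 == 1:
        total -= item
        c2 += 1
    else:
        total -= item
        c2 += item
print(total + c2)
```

-17

item=11: odd, total = 1-11 = -10; c2=1
item=5: odd, total = (-10)-5 = -15; c2=2
item=8: not odd, total = (-15)-8 = -23; c2=10
item=1: odd, total = (-23)-1 = -24; c2=11
item=-1: odd, total = (-24)-(-1) = -23; c2=12
item=10: not odd, total = (-23)-10 = -33; c2=22
item=7: odd, total = (-33)-7 = -40; c2=23
total+c2 = (-40)+23 = -17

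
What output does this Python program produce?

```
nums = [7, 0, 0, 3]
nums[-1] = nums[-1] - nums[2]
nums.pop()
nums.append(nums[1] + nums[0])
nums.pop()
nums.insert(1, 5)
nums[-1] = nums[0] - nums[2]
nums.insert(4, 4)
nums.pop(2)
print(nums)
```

nums[-1] = nums[-1]-nums[2] = 3-0 = 3 → [7, 0, 0, 3]
pop() removes 3 → [7, 0, 0]
append nums[1]+nums[0] = 0+7 = 7 → [7, 0, 0, 7]
pop() removes 7 → [7, 0, 0]
insert 5 at 1 → [7, 5, 0, 0]
nums[-1] = nums[0]-nums[2] = 7-0 = 7 → [7, 5, 0, 7]
insert 4 at 4 → [7, 5, 0, 7, 4]
pop(2) removes 0 → [7, 5, 7, 4]

[7, 5, 7, 4]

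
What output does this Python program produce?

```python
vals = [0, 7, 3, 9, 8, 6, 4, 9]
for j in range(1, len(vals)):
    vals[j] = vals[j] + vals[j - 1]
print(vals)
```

[0, 7, 10, 19, 27, 33, 37, 46]

j=1: vals[1] = 7+0 = 7 → [0, 7, 3, 9, 8, 6, 4, 9]
j=2: vals[2] = 3+7 = 10 → [0, 7, 10, 9, 8, 6, 4, 9]
j=3: vals[3] = 9+10 = 19 → [0, 7, 10, 19, 8, 6, 4, 9]
j=4: vals[4] = 8+19 = 27 → [0, 7, 10, 19, 27, 6, 4, 9]
j=5: vals[5] = 6+27 = 33 → [0, 7, 10, 19, 27, 33, 4, 9]
j=6: vals[6] = 4+33 = 37 → [0, 7, 10, 19, 27, 33, 37, 9]
j=7: vals[7] = 9+37 = 46 → [0, 7, 10, 19, 27, 33, 37, 46]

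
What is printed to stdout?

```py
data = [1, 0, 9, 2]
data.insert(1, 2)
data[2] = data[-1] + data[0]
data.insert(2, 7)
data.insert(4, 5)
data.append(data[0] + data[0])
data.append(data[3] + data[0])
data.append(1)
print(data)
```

[1, 2, 7, 3, 5, 9, 2, 2, 4, 1]

insert 2 at 1 → [1, 2, 0, 9, 2]
data[2] = data[-1]+data[0] = 2+1 = 3 → [1, 2, 3, 9, 2]
insert 7 at 2 → [1, 2, 7, 3, 9, 2]
insert 5 at 4 → [1, 2, 7, 3, 5, 9, 2]
append data[0]+data[0] = 1+1 = 2 → [1, 2, 7, 3, 5, 9, 2, 2]
append data[3]+data[0] = 3+1 = 4 → [1, 2, 7, 3, 5, 9, 2, 2, 4]
append 1 → [1, 2, 7, 3, 5, 9, 2, 2, 4, 1]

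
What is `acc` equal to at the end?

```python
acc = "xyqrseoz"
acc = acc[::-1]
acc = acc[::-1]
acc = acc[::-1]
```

reverse → 'zoesrqyx'
reverse → 'xyqrseoz'
reverse → 'zoesrqyx'

'zoesrqyx'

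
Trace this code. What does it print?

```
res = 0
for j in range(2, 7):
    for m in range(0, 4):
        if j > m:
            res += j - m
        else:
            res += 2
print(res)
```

j=2,m=0: 2>0, res = 0+2 = 2
j=2,m=1: 2>1, res = 2+1 = 3
j=2,m=2: not 2>2, res = 3+2 = 5
j=2,m=3: not 2>3, res = 5+2 = 7
j=3,m=0: 3>0, res = 7+3 = 10
j=3,m=1: 3>1, res = 10+2 = 12
j=3,m=2: 3>2, res = 12+1 = 13
j=3,m=3: not 3>3, res = 13+2 = 15
j=4,m=0: 4>0, res = 15+4 = 19
j=4,m=1: 4>1, res = 19+3 = 22
j=4,m=2: 4>2, res = 22+2 = 24
j=4,m=3: 4>3, res = 24+1 = 25
j=5,m=0: 5>0, res = 25+5 = 30
j=5,m=1: 5>1, res = 30+4 = 34
j=5,m=2: 5>2, res = 34+3 = 37
j=5,m=3: 5>3, res = 37+2 = 39
j=6,m=0: 6>0, res = 39+6 = 45
j=6,m=1: 6>1, res = 45+5 = 50
j=6,m=2: 6>2, res = 50+4 = 54
j=6,m=3: 6>3, res = 54+3 = 57

57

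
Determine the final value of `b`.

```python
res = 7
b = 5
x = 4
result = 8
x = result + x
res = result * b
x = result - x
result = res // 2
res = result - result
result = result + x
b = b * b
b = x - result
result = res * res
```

-20

x = 8+4 = 12
res = 8*5 = 40
x = 8-12 = -4
result = 40//2 = 20
res = 20-20 = 0
result = 20+(-4) = 16
b = 5*5 = 25
b = (-4)-16 = -20
result = 0*0 = 0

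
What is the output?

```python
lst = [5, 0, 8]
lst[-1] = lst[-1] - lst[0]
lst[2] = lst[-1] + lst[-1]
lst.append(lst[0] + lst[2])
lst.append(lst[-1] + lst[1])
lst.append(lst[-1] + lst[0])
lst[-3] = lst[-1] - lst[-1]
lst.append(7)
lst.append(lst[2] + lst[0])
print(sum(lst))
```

56

lst[-1] = lst[-1]-lst[0] = 8-5 = 3 → [5, 0, 3]
lst[2] = lst[-1]+lst[-1] = 3+3 = 6 → [5, 0, 6]
append lst[0]+lst[2] = 5+6 = 11 → [5, 0, 6, 11]
append lst[-1]+lst[1] = 11+0 = 11 → [5, 0, 6, 11, 11]
append lst[-1]+lst[0] = 11+5 = 16 → [5, 0, 6, 11, 11, 16]
lst[-3] = lst[-1]-lst[-1] = 16-16 = 0 → [5, 0, 6, 0, 11, 16]
append 7 → [5, 0, 6, 0, 11, 16, 7]
append lst[2]+lst[0] = 6+5 = 11 → [5, 0, 6, 0, 11, 16, 7, 11]
sum = 56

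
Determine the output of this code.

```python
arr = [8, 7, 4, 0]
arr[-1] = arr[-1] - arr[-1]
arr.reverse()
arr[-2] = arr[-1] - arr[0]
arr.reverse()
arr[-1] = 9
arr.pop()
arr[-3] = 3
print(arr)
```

arr[-1] = arr[-1]-arr[-1] = 0-0 = 0 → [8, 7, 4, 0]
reverse → [0, 4, 7, 8]
arr[-2] = arr[-1]-arr[0] = 8-0 = 8 → [0, 4, 8, 8]
reverse → [8, 8, 4, 0]
arr[-1] = 9 → [8, 8, 4, 9]
pop() removes 9 → [8, 8, 4]
arr[-3] = 3 → [3, 8, 4]

[3, 8, 4]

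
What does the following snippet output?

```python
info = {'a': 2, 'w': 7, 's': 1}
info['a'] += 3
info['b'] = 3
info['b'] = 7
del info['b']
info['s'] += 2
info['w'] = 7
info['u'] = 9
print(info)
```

{'a': 5, 'w': 7, 's': 3, 'u': 9}

info['a'] = 2+3 = 5 → {'a': 5, 'w': 7, 's': 1}
info['b'] = 3 → {'a': 5, 'w': 7, 's': 1, 'b': 3}
info['b'] = 7 → {'a': 5, 'w': 7, 's': 1, 'b': 7}
del 'b' → {'a': 5, 'w': 7, 's': 1}
info['s'] = 1+2 = 3 → {'a': 5, 'w': 7, 's': 3}
info['w'] = 7 → {'a': 5, 'w': 7, 's': 3}
info['u'] = 9 → {'a': 5, 'w': 7, 's': 3, 'u': 9}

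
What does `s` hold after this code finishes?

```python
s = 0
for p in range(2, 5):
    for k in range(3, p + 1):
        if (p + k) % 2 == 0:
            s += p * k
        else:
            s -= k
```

22

p=3,k=3: even sum, s = 0+9 = 9
p=4,k=3: odd sum, s = 9-3 = 6
p=4,k=4: even sum, s = 6+16 = 22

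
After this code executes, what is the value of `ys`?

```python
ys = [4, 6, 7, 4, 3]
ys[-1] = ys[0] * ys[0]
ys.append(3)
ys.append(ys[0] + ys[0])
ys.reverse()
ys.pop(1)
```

[8, 16, 4, 7, 6, 4]

ys[-1] = ys[0]*ys[0] = 4*4 = 16 → [4, 6, 7, 4, 16]
append 3 → [4, 6, 7, 4, 16, 3]
append ys[0]+ys[0] = 4+4 = 8 → [4, 6, 7, 4, 16, 3, 8]
reverse → [8, 3, 16, 4, 7, 6, 4]
pop(1) removes 3 → [8, 16, 4, 7, 6, 4]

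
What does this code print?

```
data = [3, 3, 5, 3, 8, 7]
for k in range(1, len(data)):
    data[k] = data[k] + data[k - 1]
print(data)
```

k=1: data[1] = 3+3 = 6 → [3, 6, 5, 3, 8, 7]
k=2: data[2] = 5+6 = 11 → [3, 6, 11, 3, 8, 7]
k=3: data[3] = 3+11 = 14 → [3, 6, 11, 14, 8, 7]
k=4: data[4] = 8+14 = 22 → [3, 6, 11, 14, 22, 7]
k=5: data[5] = 7+22 = 29 → [3, 6, 11, 14, 22, 29]

[3, 6, 11, 14, 22, 29]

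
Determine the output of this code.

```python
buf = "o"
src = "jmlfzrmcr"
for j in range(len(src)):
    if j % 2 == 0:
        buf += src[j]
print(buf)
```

j=0: add 'j' → 'oj'
j=1: skip
j=2: add 'l' → 'ojl'
j=3: skip
j=4: add 'z' → 'ojlz'
j=5: skip
j=6: add 'm' → 'ojlzm'
j=7: skip
j=8: add 'r' → 'ojlzmr'

ojlzmr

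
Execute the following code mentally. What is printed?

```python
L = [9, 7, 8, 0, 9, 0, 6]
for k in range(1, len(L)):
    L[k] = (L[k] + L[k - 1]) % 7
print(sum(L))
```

k=1: L[1] = (7+9)%7 = 2 → [9, 2, 8, 0, 9, 0, 6]
k=2: L[2] = (8+2)%7 = 3 → [9, 2, 3, 0, 9, 0, 6]
k=3: L[3] = (0+3)%7 = 3 → [9, 2, 3, 3, 9, 0, 6]
k=4: L[4] = (9+3)%7 = 5 → [9, 2, 3, 3, 5, 0, 6]
k=5: L[5] = (0+5)%7 = 5 → [9, 2, 3, 3, 5, 5, 6]
k=6: L[6] = (6+5)%7 = 4 → [9, 2, 3, 3, 5, 5, 4]
sum = 31

31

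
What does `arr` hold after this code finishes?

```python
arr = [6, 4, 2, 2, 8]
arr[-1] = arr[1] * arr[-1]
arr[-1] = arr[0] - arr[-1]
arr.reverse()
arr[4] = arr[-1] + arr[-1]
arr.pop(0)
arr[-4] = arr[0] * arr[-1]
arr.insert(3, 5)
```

[24, 2, 4, 5, 12]

arr[-1] = arr[1]*arr[-1] = 4*8 = 32 → [6, 4, 2, 2, 32]
arr[-1] = arr[0]-arr[-1] = 6-32 = -26 → [6, 4, 2, 2, -26]
reverse → [-26, 2, 2, 4, 6]
arr[4] = arr[-1]+arr[-1] = 6+6 = 12 → [-26, 2, 2, 4, 12]
pop(0) removes -26 → [2, 2, 4, 12]
arr[-4] = arr[0]*arr[-1] = 2*12 = 24 → [24, 2, 4, 12]
insert 5 at 3 → [24, 2, 4, 5, 12]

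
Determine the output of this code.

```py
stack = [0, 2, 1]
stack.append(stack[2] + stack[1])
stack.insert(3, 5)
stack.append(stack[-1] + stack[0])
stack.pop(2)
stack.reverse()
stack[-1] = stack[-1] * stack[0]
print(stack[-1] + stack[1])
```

append stack[2]+stack[1] = 1+2 = 3 → [0, 2, 1, 3]
insert 5 at 3 → [0, 2, 1, 5, 3]
append stack[-1]+stack[0] = 3+0 = 3 → [0, 2, 1, 5, 3, 3]
pop(2) removes 1 → [0, 2, 5, 3, 3]
reverse → [3, 3, 5, 2, 0]
stack[-1] = stack[-1]*stack[0] = 0*3 = 0 → [3, 3, 5, 2, 0]
stack[-1]+stack[1] = 0+3 = 3

3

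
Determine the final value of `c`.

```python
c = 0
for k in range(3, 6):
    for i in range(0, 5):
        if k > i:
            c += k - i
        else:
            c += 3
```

40

k=3,i=0: 3>0, c = 0+3 = 3
k=3,i=1: 3>1, c = 3+2 = 5
k=3,i=2: 3>2, c = 5+1 = 6
k=3,i=3: not 3>3, c = 6+3 = 9
k=3,i=4: not 3>4, c = 9+3 = 12
k=4,i=0: 4>0, c = 12+4 = 16
k=4,i=1: 4>1, c = 16+3 = 19
k=4,i=2: 4>2, c = 19+2 = 21
k=4,i=3: 4>3, c = 21+1 = 22
k=4,i=4: not 4>4, c = 22+3 = 25
k=5,i=0: 5>0, c = 25+5 = 30
k=5,i=1: 5>1, c = 30+4 = 34
k=5,i=2: 5>2, c = 34+3 = 37
k=5,i=3: 5>3, c = 37+2 = 39
k=5,i=4: 5>4, c = 39+1 = 40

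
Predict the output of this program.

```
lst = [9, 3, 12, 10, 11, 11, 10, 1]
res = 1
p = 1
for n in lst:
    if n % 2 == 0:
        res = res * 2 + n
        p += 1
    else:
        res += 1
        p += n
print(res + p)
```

n=9: not even, res = 1+1 = 2; p=10
n=3: not even, res = 2+1 = 3; p=13
n=12: even, res = 3*2+12 = 18; p=14
n=10: even, res = 18*2+10 = 46; p=15
n=11: not even, res = 46+1 = 47; p=26
n=11: not even, res = 47+1 = 48; p=37
n=10: even, res = 48*2+10 = 106; p=38
n=1: not even, res = 106+1 = 107; p=39
res+p = 107+39 = 146

146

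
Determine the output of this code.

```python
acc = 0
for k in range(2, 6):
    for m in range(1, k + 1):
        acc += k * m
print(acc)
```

k=2,m=1: acc = 0+2 = 2
k=2,m=2: acc = 2+4 = 6
k=3,m=1: acc = 6+3 = 9
k=3,m=2: acc = 9+6 = 15
k=3,m=3: acc = 15+9 = 24
k=4,m=1: acc = 24+4 = 28
k=4,m=2: acc = 28+8 = 36
k=4,m=3: acc = 36+12 = 48
k=4,m=4: acc = 48+16 = 64
k=5,m=1: acc = 64+5 = 69
k=5,m=2: acc = 69+10 = 79
k=5,m=3: acc = 79+15 = 94
k=5,m=4: acc = 94+20 = 114
k=5,m=5: acc = 114+25 = 139

139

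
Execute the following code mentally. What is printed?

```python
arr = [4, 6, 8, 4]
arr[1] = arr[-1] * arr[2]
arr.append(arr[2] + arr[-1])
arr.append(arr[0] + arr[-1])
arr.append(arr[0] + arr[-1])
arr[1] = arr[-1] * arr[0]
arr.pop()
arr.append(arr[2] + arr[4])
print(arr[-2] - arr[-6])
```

-64

arr[1] = arr[-1]*arr[2] = 4*8 = 32 → [4, 32, 8, 4]
append arr[2]+arr[-1] = 8+4 = 12 → [4, 32, 8, 4, 12]
append arr[0]+arr[-1] = 4+12 = 16 → [4, 32, 8, 4, 12, 16]
append arr[0]+arr[-1] = 4+16 = 20 → [4, 32, 8, 4, 12, 16, 20]
arr[1] = arr[-1]*arr[0] = 20*4 = 80 → [4, 80, 8, 4, 12, 16, 20]
pop() removes 20 → [4, 80, 8, 4, 12, 16]
append arr[2]+arr[4] = 8+12 = 20 → [4, 80, 8, 4, 12, 16, 20]
arr[-2]-arr[-6] = 16-80 = -64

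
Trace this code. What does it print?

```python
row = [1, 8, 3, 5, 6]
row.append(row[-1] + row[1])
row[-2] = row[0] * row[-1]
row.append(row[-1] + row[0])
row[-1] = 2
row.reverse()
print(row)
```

append row[-1]+row[1] = 6+8 = 14 → [1, 8, 3, 5, 6, 14]
row[-2] = row[0]*row[-1] = 1*14 = 14 → [1, 8, 3, 5, 14, 14]
append row[-1]+row[0] = 14+1 = 15 → [1, 8, 3, 5, 14, 14, 15]
row[-1] = 2 → [1, 8, 3, 5, 14, 14, 2]
reverse → [2, 14, 14, 5, 3, 8, 1]

[2, 14, 14, 5, 3, 8, 1]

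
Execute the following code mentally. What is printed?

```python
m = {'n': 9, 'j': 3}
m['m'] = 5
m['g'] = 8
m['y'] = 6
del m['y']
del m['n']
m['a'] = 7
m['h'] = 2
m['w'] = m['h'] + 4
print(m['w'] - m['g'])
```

m['m'] = 5 → {'n': 9, 'j': 3, 'm': 5}
m['g'] = 8 → {'n': 9, 'j': 3, 'm': 5, 'g': 8}
m['y'] = 6 → {'n': 9, 'j': 3, 'm': 5, 'g': 8, 'y': 6}
del 'y' → {'n': 9, 'j': 3, 'm': 5, 'g': 8}
del 'n' → {'j': 3, 'm': 5, 'g': 8}
m['a'] = 7 → {'j': 3, 'm': 5, 'g': 8, 'a': 7}
m['h'] = 2 → {'j': 3, 'm': 5, 'g': 8, 'a': 7, 'h': 2}
m['w'] = m['h']+4 = 6 → {'j': 3, 'm': 5, 'g': 8, 'a': 7, 'h': 2, 'w': 6}
m['w']-m['g'] = 6-8 = -2

-2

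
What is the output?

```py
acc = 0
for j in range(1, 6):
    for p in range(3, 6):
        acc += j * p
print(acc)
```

180

j=1,p=3: acc = 0+3 = 3
j=1,p=4: acc = 3+4 = 7
j=1,p=5: acc = 7+5 = 12
j=2,p=3: acc = 12+6 = 18
j=2,p=4: acc = 18+8 = 26
j=2,p=5: acc = 26+10 = 36
j=3,p=3: acc = 36+9 = 45
j=3,p=4: acc = 45+12 = 57
j=3,p=5: acc = 57+15 = 72
j=4,p=3: acc = 72+12 = 84
j=4,p=4: acc = 84+16 = 100
j=4,p=5: acc = 100+20 = 120
j=5,p=3: acc = 120+15 = 135
j=5,p=4: acc = 135+20 = 155
j=5,p=5: acc = 155+25 = 180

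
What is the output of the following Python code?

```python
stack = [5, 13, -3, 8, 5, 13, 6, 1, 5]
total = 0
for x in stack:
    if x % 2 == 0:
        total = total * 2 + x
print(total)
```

x=5: not even
x=13: not even
x=-3: not even
x=8: even, total = 0*2+8 = 8
x=5: not even
x=13: not even
x=6: even, total = 8*2+6 = 22
x=1: not even
x=5: not even

22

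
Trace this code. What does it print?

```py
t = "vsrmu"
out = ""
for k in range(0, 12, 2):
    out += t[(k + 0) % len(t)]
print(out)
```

k=0: add t[0]='v' → 'v'
k=2: add t[2]='r' → 'vr'
k=4: add t[4]='u' → 'vru'
k=6: add t[1]='s' → 'vrus'
k=8: add t[3]='m' → 'vrusm'
k=10: add t[0]='v' → 'vrusmv'

vrusmv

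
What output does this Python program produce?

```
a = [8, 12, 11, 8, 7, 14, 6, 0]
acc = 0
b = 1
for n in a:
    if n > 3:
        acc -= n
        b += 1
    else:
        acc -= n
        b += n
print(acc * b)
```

-528

n=8: >3, acc = 0-8 = -8; b=2
n=12: >3, acc = (-8)-12 = -20; b=3
n=11: >3, acc = (-20)-11 = -31; b=4
n=8: >3, acc = (-31)-8 = -39; b=5
n=7: >3, acc = (-39)-7 = -46; b=6
n=14: >3, acc = (-46)-14 = -60; b=7
n=6: >3, acc = (-60)-6 = -66; b=8
n=0: not >3, acc = (-66)-0 = -66; b=8
acc*b = (-66)*8 = -528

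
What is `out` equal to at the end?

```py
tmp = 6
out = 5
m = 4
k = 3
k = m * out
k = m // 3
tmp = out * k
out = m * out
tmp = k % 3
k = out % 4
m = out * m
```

20

k = 4*5 = 20
k = 4//3 = 1
tmp = 5*1 = 5
out = 4*5 = 20
tmp = 1%3 = 1
k = 20%4 = 0
m = 20*4 = 80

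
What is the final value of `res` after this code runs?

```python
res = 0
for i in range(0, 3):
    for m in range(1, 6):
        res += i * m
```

i=0,m=1: res = 0+0 = 0
i=0,m=2: res = 0+0 = 0
i=0,m=3: res = 0+0 = 0
i=0,m=4: res = 0+0 = 0
i=0,m=5: res = 0+0 = 0
i=1,m=1: res = 0+1 = 1
i=1,m=2: res = 1+2 = 3
i=1,m=3: res = 3+3 = 6
i=1,m=4: res = 6+4 = 10
i=1,m=5: res = 10+5 = 15
i=2,m=1: res = 15+2 = 17
i=2,m=2: res = 17+4 = 21
i=2,m=3: res = 21+6 = 27
i=2,m=4: res = 27+8 = 35
i=2,m=5: res = 35+10 = 45

45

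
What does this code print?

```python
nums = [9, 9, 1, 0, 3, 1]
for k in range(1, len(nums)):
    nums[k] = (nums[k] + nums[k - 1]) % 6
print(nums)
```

k=1: nums[1] = (9+9)%6 = 0 → [9, 0, 1, 0, 3, 1]
k=2: nums[2] = (1+0)%6 = 1 → [9, 0, 1, 0, 3, 1]
k=3: nums[3] = (0+1)%6 = 1 → [9, 0, 1, 1, 3, 1]
k=4: nums[4] = (3+1)%6 = 4 → [9, 0, 1, 1, 4, 1]
k=5: nums[5] = (1+4)%6 = 5 → [9, 0, 1, 1, 4, 5]

[9, 0, 1, 1, 4, 5]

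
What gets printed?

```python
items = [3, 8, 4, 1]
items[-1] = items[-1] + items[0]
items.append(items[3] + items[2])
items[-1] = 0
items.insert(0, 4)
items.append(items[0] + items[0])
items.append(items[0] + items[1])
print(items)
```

[4, 3, 8, 4, 4, 0, 8, 7]

items[-1] = items[-1]+items[0] = 1+3 = 4 → [3, 8, 4, 4]
append items[3]+items[2] = 4+4 = 8 → [3, 8, 4, 4, 8]
items[-1] = 0 → [3, 8, 4, 4, 0]
insert 4 at 0 → [4, 3, 8, 4, 4, 0]
append items[0]+items[0] = 4+4 = 8 → [4, 3, 8, 4, 4, 0, 8]
append items[0]+items[1] = 4+3 = 7 → [4, 3, 8, 4, 4, 0, 8, 7]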